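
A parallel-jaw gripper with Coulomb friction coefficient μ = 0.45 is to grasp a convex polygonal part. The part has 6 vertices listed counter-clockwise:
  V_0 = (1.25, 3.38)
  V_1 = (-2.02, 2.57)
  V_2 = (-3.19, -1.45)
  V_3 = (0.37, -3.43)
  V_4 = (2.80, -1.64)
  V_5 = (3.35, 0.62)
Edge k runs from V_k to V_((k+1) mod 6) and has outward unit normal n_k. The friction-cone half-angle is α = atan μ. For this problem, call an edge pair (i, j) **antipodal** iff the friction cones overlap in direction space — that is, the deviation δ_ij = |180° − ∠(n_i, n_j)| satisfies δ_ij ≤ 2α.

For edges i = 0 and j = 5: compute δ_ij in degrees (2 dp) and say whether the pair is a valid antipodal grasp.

δ = 113.35°, invalid

α = atan 0.45 = 24.23°;  2α = 48.46°
edge 0: e_0 = (-3.27, -0.81);  n_0 = (-0.2404, +0.9707)
edge 5: e_5 = (-2.10, +2.76);  n_5 = (+0.7958, +0.6055)
∠(n_0, n_5) = 66.65°
δ = |180° − 66.65°| = 113.35°
113.35° > 2α = 48.46°  →  invalid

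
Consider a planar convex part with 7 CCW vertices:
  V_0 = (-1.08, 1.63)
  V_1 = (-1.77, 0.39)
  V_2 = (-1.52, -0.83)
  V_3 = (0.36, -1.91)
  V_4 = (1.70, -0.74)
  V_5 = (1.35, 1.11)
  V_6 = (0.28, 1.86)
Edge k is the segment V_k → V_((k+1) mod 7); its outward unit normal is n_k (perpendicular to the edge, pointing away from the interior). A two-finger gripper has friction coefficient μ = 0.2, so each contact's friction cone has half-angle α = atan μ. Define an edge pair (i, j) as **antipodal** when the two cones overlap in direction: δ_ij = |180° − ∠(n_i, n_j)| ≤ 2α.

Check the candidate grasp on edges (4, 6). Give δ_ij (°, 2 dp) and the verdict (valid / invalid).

α = atan 0.2 = 11.31°;  2α = 22.62°
edge 4: e_4 = (-0.35, +1.85);  n_4 = (+0.9826, +0.1859)
edge 6: e_6 = (-1.36, -0.23);  n_6 = (-0.1667, +0.9860)
∠(n_4, n_6) = 88.89°
δ = |180° − 88.89°| = 91.11°
91.11° > 2α = 22.62°  →  invalid

δ = 91.11°, invalid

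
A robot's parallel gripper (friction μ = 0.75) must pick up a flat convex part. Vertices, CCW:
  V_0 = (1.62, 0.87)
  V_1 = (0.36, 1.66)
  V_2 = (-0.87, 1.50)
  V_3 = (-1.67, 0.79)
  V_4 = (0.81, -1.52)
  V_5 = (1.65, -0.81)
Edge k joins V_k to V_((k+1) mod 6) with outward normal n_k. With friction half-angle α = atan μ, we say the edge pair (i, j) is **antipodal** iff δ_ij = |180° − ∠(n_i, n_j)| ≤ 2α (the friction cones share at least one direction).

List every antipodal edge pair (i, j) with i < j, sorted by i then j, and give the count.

count = 7; pairs: (0,3), (0,4), (1,3), (1,4), (2,4), (2,5), (3,5)

α = atan 0.75 = 36.87°;  2α = 73.74°
n_0 = (+0.5312, +0.8472)
n_1 = (-0.1290, +0.9916)
n_2 = (-0.6638, +0.7479)
n_3 = (-0.6816, -0.7317)
n_4 = (+0.6455, -0.7637)
n_5 = (+0.9998, +0.0179)
  (0,1): δ = 140.50°  ·
  (0,2): δ = 106.32°  ·
  (0,3): δ = 10.88°  ✓
  (0,4): δ = 72.29°  ✓
  (0,5): δ = 123.11°  ·
  (1,2): δ = 145.82°  ·
  (1,3): δ = 50.38°  ✓
  (1,4): δ = 32.79°  ✓
  (1,5): δ = 83.61°  ·
  (2,3): δ = 84.56°  ·
  (2,4): δ = 1.38°  ✓
  (2,5): δ = 49.43°  ✓
  (3,4): δ = 96.83°  ·
  (3,5): δ = 46.01°  ✓
  (4,5): δ = 129.18°  ·
antipodal pairs: 7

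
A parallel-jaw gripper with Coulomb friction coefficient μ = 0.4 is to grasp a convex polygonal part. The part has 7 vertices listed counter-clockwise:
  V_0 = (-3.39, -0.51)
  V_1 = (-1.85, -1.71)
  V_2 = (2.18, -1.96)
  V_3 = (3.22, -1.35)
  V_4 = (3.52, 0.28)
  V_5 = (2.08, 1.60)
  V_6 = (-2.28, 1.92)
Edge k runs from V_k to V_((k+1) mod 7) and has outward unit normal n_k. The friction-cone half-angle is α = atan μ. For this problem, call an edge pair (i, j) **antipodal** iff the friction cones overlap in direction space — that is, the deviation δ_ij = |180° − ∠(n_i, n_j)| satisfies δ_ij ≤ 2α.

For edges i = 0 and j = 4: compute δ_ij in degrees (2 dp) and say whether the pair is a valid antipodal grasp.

δ = 4.58°, valid

α = atan 0.4 = 21.80°;  2α = 43.60°
edge 0: e_0 = (+1.54, -1.20);  n_0 = (-0.6146, -0.7888)
edge 4: e_4 = (-1.44, +1.32);  n_4 = (+0.6757, +0.7372)
∠(n_0, n_4) = 175.42°
δ = |180° − 175.42°| = 4.58°
4.58° ≤ 2α = 43.60°  →  valid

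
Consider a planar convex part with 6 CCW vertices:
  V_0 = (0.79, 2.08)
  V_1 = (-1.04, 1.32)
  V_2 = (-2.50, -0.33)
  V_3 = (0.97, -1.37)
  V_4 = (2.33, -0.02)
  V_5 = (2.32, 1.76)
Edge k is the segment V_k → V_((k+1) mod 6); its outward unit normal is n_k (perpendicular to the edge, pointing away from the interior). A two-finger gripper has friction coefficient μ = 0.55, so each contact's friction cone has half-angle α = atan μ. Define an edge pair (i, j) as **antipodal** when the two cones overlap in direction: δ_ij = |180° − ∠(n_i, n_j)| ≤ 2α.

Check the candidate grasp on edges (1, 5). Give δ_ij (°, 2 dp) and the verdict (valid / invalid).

δ = 119.69°, invalid

α = atan 0.55 = 28.81°;  2α = 57.62°
edge 1: e_1 = (-1.46, -1.65);  n_1 = (-0.7489, +0.6627)
edge 5: e_5 = (-1.53, +0.32);  n_5 = (+0.2047, +0.9788)
∠(n_1, n_5) = 60.31°
δ = |180° − 60.31°| = 119.69°
119.69° > 2α = 57.62°  →  invalid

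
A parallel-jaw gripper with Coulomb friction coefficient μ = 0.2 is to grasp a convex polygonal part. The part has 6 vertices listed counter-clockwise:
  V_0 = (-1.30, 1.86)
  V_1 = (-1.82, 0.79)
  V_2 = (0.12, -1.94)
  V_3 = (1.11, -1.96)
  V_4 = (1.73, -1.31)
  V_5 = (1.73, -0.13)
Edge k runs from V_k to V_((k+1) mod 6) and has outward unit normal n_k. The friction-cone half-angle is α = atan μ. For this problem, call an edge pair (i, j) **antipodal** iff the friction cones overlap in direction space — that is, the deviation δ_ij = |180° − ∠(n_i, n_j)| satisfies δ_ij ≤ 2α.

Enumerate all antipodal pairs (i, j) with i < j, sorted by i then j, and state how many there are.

count = 2; pairs: (0,3), (1,5)

α = atan 0.2 = 11.31°;  2α = 22.62°
n_0 = (-0.8994, +0.4371)
n_1 = (-0.8151, -0.5793)
n_2 = (-0.0202, -0.9998)
n_3 = (+0.7236, -0.6902)
n_4 = (+1.0000, -0.0000)
n_5 = (+0.5490, +0.8359)
  (0,1): δ = 118.68°  ·
  (0,2): δ = 65.24°  ·
  (0,3): δ = 17.73°  ✓
  (0,4): δ = 25.92°  ·
  (0,5): δ = 82.62°  ·
  (1,2): δ = 126.56°  ·
  (1,3): δ = 79.05°  ·
  (1,4): δ = 35.40°  ·
  (1,5): δ = 21.31°  ✓
  (2,3): δ = 132.49°  ·
  (2,4): δ = 88.84°  ·
  (2,5): δ = 32.14°  ·
  (3,4): δ = 136.35°  ·
  (3,5): δ = 79.65°  ·
  (4,5): δ = 123.30°  ·
antipodal pairs: 2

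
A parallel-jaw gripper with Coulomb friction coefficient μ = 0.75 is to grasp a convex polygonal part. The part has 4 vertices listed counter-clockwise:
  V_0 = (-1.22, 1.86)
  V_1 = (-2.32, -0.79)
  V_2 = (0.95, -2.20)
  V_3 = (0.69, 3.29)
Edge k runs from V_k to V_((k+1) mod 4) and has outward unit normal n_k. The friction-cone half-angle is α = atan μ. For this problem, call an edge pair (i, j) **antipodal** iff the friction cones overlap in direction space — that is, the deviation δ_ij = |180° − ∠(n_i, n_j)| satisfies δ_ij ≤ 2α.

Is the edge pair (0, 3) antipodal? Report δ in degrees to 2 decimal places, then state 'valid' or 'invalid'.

α = atan 0.75 = 36.87°;  2α = 73.74°
edge 0: e_0 = (-1.10, -2.65);  n_0 = (-0.9236, +0.3834)
edge 3: e_3 = (-1.91, -1.43);  n_3 = (-0.5993, +0.8005)
∠(n_0, n_3) = 30.64°
δ = |180° − 30.64°| = 149.36°
149.36° > 2α = 73.74°  →  invalid

δ = 149.36°, invalid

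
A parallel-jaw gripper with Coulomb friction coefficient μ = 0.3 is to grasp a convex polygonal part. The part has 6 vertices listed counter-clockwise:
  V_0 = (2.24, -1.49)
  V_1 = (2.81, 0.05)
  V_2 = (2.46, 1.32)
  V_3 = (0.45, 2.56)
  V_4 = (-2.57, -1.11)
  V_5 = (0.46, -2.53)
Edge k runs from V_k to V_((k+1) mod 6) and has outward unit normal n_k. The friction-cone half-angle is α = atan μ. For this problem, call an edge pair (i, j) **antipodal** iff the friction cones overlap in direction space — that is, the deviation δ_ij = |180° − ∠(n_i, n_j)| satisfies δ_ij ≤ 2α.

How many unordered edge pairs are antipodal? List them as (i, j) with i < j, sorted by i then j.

α = atan 0.3 = 16.70°;  2α = 33.40°
n_0 = (+0.9378, -0.3471)
n_1 = (+0.9641, +0.2657)
n_2 = (+0.5250, +0.8511)
n_3 = (-0.7722, +0.6354)
n_4 = (-0.4244, -0.9055)
n_5 = (+0.5045, -0.8634)
  (0,1): δ = 144.28°  ·
  (0,2): δ = 101.36°  ·
  (0,3): δ = 19.14°  ✓
  (0,4): δ = 85.20°  ·
  (0,5): δ = 140.61°  ·
  (1,2): δ = 137.08°  ·
  (1,3): δ = 54.86°  ·
  (1,4): δ = 49.48°  ·
  (1,5): δ = 104.89°  ·
  (2,3): δ = 97.78°  ·
  (2,4): δ = 6.56°  ✓
  (2,5): δ = 61.97°  ·
  (3,4): δ = 75.66°  ·
  (3,5): δ = 20.25°  ✓
  (4,5): δ = 124.59°  ·
antipodal pairs: 3

count = 3; pairs: (0,3), (2,4), (3,5)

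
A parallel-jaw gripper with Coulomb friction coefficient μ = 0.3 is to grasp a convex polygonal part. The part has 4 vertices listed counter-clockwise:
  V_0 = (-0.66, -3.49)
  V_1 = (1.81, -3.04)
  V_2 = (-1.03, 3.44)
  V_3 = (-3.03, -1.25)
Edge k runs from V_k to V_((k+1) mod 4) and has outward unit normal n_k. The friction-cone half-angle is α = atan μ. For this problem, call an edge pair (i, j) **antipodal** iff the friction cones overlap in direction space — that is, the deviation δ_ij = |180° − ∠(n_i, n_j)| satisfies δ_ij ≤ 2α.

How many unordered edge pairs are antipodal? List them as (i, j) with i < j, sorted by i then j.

α = atan 0.3 = 16.70°;  2α = 33.40°
n_0 = (+0.1792, -0.9838)
n_1 = (+0.9159, +0.4014)
n_2 = (-0.9199, +0.3923)
n_3 = (-0.6869, -0.7268)
  (0,1): δ = 76.66°  ·
  (0,2): δ = 56.58°  ·
  (0,3): δ = 126.29°  ·
  (1,2): δ = 46.76°  ·
  (1,3): δ = 22.95°  ✓
  (2,3): δ = 110.29°  ·
antipodal pairs: 1

count = 1; pairs: (1,3)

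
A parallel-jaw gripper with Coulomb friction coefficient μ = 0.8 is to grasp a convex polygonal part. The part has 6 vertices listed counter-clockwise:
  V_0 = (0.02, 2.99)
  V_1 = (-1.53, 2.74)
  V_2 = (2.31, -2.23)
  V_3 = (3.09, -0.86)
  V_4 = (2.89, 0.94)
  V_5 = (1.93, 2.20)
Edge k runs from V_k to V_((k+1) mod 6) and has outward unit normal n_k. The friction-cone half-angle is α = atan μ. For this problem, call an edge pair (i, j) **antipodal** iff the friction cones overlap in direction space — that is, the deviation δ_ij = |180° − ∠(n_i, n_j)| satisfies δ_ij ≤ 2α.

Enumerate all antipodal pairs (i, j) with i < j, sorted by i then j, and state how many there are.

count = 6; pairs: (0,1), (0,2), (1,2), (1,3), (1,4), (1,5)

α = atan 0.8 = 38.66°;  2α = 77.32°
n_0 = (-0.1592, +0.9872)
n_1 = (-0.7913, -0.6114)
n_2 = (+0.8690, -0.4948)
n_3 = (+0.9939, +0.1104)
n_4 = (+0.7954, +0.6060)
n_5 = (+0.3822, +0.9241)
  (0,1): δ = 61.47°  ✓
  (0,2): δ = 51.18°  ✓
  (0,3): δ = 87.18°  ·
  (0,4): δ = 118.14°  ·
  (0,5): δ = 148.37°  ·
  (1,2): δ = 67.35°  ✓
  (1,3): δ = 31.35°  ✓
  (1,4): δ = 0.39°  ✓
  (1,5): δ = 29.84°  ✓
  (2,3): δ = 144.01°  ·
  (2,4): δ = 113.04°  ·
  (2,5): δ = 82.82°  ·
  (3,4): δ = 149.04°  ·
  (3,5): δ = 118.81°  ·
  (4,5): δ = 149.77°  ·
antipodal pairs: 6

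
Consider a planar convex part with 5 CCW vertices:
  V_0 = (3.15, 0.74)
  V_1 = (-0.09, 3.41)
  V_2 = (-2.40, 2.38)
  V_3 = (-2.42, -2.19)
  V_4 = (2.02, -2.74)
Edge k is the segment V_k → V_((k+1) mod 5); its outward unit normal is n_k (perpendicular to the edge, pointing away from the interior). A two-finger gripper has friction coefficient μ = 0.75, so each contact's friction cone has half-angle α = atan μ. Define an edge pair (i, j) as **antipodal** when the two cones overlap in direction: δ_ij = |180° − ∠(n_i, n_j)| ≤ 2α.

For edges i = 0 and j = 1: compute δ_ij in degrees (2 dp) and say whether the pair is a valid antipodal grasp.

δ = 116.48°, invalid

α = atan 0.75 = 36.87°;  2α = 73.74°
edge 0: e_0 = (-3.24, +2.67);  n_0 = (+0.6360, +0.7717)
edge 1: e_1 = (-2.31, -1.03);  n_1 = (-0.4072, +0.9133)
∠(n_0, n_1) = 63.52°
δ = |180° − 63.52°| = 116.48°
116.48° > 2α = 73.74°  →  invalid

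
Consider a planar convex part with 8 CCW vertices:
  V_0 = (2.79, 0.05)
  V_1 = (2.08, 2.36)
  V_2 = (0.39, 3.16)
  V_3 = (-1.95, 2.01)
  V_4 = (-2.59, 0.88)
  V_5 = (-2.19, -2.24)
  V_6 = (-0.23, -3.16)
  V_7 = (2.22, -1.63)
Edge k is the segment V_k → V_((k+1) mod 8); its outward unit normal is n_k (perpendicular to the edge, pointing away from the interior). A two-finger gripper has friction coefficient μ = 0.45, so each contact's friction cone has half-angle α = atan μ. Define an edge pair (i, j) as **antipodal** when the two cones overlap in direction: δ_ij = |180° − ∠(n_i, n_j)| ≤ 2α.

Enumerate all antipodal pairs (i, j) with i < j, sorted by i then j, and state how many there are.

α = atan 0.45 = 24.23°;  2α = 48.46°
n_0 = (+0.9559, +0.2938)
n_1 = (+0.4279, +0.9038)
n_2 = (-0.4411, +0.8975)
n_3 = (-0.8701, +0.4928)
n_4 = (-0.9919, -0.1272)
n_5 = (-0.4249, -0.9052)
n_6 = (+0.5297, -0.8482)
n_7 = (+0.9470, -0.3213)
  (0,1): δ = 132.42°  ·
  (0,2): δ = 80.91°  ·
  (0,3): δ = 46.61°  ✓
  (0,4): δ = 9.78°  ✓
  (0,5): δ = 47.77°  ✓
  (0,6): δ = 104.90°  ·
  (0,7): δ = 144.17°  ·
  (1,2): δ = 128.50°  ·
  (1,3): δ = 94.19°  ·
  (1,4): δ = 57.36°  ·
  (1,5): δ = 0.19°  ✓
  (1,6): δ = 57.32°  ·
  (1,7): δ = 96.59°  ·
  (2,3): δ = 145.70°  ·
  (2,4): δ = 108.87°  ·
  (2,5): δ = 51.32°  ·
  (2,6): δ = 5.81°  ✓
  (2,7): δ = 45.09°  ✓
  (3,4): δ = 143.17°  ·
  (3,5): δ = 85.62°  ·
  (3,6): δ = 28.49°  ✓
  (3,7): δ = 10.78°  ✓
  (4,5): δ = 122.45°  ·
  (4,6): δ = 65.32°  ·
  (4,7): δ = 26.05°  ✓
  (5,6): δ = 122.87°  ·
  (5,7): δ = 83.60°  ·
  (6,7): δ = 140.73°  ·
antipodal pairs: 9

count = 9; pairs: (0,3), (0,4), (0,5), (1,5), (2,6), (2,7), (3,6), (3,7), (4,7)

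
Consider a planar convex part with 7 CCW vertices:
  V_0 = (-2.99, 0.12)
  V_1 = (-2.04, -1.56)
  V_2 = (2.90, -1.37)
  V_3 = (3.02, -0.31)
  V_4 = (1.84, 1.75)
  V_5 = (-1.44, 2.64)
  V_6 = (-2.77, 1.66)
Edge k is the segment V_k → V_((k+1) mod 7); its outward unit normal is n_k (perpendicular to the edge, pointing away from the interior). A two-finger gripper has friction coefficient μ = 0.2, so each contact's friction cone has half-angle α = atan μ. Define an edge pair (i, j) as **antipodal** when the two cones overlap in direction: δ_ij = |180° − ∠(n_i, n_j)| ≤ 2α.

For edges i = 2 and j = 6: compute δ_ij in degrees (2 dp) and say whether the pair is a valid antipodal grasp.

δ = 1.67°, valid

α = atan 0.2 = 11.31°;  2α = 22.62°
edge 2: e_2 = (+0.12, +1.06);  n_2 = (+0.9937, -0.1125)
edge 6: e_6 = (-0.22, -1.54);  n_6 = (-0.9899, +0.1414)
∠(n_2, n_6) = 178.33°
δ = |180° − 178.33°| = 1.67°
1.67° ≤ 2α = 22.62°  →  valid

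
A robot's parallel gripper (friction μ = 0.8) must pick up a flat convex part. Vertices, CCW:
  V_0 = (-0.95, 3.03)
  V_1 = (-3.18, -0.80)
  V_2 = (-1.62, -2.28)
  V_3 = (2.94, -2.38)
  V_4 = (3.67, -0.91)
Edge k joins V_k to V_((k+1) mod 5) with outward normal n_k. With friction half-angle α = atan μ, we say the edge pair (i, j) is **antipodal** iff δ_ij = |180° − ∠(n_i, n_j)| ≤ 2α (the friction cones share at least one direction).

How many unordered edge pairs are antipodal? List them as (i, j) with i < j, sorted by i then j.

count = 5; pairs: (0,2), (0,3), (1,3), (1,4), (2,4)

α = atan 0.8 = 38.66°;  2α = 77.32°
n_0 = (-0.8642, +0.5032)
n_1 = (-0.6883, -0.7255)
n_2 = (-0.0219, -0.9998)
n_3 = (+0.8956, -0.4448)
n_4 = (+0.6489, +0.7609)
  (0,1): δ = 103.28°  ·
  (0,2): δ = 61.05°  ✓
  (0,3): δ = 3.80°  ✓
  (0,4): δ = 79.75°  ·
  (1,2): δ = 137.76°  ·
  (1,3): δ = 72.92°  ✓
  (1,4): δ = 3.03°  ✓
  (2,3): δ = 115.15°  ·
  (2,4): δ = 39.20°  ✓
  (3,4): δ = 104.05°  ·
antipodal pairs: 5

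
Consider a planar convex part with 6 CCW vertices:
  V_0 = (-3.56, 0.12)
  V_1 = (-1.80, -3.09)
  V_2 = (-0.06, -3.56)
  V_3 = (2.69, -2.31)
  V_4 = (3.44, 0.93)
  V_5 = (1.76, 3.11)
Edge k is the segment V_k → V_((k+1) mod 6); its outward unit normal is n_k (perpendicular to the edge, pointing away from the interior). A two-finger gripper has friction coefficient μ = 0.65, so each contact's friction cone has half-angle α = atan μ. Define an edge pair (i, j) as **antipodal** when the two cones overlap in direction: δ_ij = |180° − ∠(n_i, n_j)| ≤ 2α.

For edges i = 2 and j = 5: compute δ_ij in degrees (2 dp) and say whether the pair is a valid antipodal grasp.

δ = 4.89°, valid

α = atan 0.65 = 33.02°;  2α = 66.05°
edge 2: e_2 = (+2.75, +1.25);  n_2 = (+0.4138, -0.9104)
edge 5: e_5 = (-5.32, -2.99);  n_5 = (-0.4900, +0.8718)
∠(n_2, n_5) = 175.11°
δ = |180° − 175.11°| = 4.89°
4.89° ≤ 2α = 66.05°  →  valid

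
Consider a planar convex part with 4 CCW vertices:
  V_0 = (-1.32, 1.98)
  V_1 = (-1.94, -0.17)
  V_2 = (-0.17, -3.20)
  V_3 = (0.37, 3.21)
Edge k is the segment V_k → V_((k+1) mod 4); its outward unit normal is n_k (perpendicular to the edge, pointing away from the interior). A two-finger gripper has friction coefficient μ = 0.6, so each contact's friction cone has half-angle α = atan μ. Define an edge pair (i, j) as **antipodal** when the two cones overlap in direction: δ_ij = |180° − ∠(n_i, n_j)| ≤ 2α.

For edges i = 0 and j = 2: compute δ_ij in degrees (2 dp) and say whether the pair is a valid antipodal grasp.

δ = 11.27°, valid

α = atan 0.6 = 30.96°;  2α = 61.93°
edge 0: e_0 = (-0.62, -2.15);  n_0 = (-0.9608, +0.2771)
edge 2: e_2 = (+0.54, +6.41);  n_2 = (+0.9965, -0.0839)
∠(n_0, n_2) = 168.73°
δ = |180° − 168.73°| = 11.27°
11.27° ≤ 2α = 61.93°  →  valid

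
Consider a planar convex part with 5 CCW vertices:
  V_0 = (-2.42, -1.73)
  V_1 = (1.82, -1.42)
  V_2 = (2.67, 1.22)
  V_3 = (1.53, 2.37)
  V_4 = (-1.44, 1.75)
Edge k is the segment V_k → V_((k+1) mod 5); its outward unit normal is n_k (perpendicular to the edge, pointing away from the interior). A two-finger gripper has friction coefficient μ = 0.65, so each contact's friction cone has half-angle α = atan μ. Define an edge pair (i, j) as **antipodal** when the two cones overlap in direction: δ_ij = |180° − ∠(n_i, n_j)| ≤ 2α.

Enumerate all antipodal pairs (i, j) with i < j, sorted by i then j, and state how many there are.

count = 5; pairs: (0,2), (0,3), (1,3), (1,4), (2,4)

α = atan 0.65 = 33.02°;  2α = 66.05°
n_0 = (+0.0729, -0.9973)
n_1 = (+0.9519, -0.3065)
n_2 = (+0.7102, +0.7040)
n_3 = (-0.2043, +0.9789)
n_4 = (-0.9626, +0.2711)
  (0,1): δ = 112.03°  ·
  (0,2): δ = 49.43°  ✓
  (0,3): δ = 7.61°  ✓
  (0,4): δ = 70.09°  ·
  (1,2): δ = 117.40°  ·
  (1,3): δ = 60.36°  ✓
  (1,4): δ = 2.12°  ✓
  (2,3): δ = 122.96°  ·
  (2,4): δ = 60.48°  ✓
  (3,4): δ = 117.52°  ·
antipodal pairs: 5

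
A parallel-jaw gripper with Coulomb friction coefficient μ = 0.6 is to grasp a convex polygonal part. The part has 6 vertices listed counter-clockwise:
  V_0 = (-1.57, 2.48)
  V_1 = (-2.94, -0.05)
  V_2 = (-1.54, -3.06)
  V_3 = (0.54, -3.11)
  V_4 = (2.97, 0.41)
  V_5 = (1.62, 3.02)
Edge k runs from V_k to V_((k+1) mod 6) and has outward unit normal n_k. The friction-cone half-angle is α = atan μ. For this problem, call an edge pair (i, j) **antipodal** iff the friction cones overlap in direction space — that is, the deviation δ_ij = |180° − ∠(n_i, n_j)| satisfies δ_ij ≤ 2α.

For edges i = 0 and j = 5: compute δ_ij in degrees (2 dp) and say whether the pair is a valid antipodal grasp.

α = atan 0.6 = 30.96°;  2α = 61.93°
edge 0: e_0 = (-1.37, -2.53);  n_0 = (-0.8794, +0.4762)
edge 5: e_5 = (-3.19, -0.54);  n_5 = (-0.1669, +0.9860)
∠(n_0, n_5) = 51.96°
δ = |180° − 51.96°| = 128.04°
128.04° > 2α = 61.93°  →  invalid

δ = 128.04°, invalid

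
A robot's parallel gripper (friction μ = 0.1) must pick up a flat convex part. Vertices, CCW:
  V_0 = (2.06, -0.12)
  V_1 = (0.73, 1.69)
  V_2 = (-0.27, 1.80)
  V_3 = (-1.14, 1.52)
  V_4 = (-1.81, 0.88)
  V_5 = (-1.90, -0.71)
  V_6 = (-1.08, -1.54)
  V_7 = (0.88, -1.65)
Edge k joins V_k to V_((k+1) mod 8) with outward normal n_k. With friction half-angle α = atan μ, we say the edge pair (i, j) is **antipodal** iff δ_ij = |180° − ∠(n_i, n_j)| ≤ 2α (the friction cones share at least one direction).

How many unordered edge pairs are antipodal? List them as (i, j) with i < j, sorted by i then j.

α = atan 0.1 = 5.71°;  2α = 11.42°
n_0 = (+0.8058, +0.5921)
n_1 = (+0.1093, +0.9940)
n_2 = (-0.3064, +0.9519)
n_3 = (-0.6907, +0.7231)
n_4 = (-0.9984, +0.0565)
n_5 = (-0.7114, -0.7028)
n_6 = (-0.0560, -0.9984)
n_7 = (+0.7919, -0.6107)
  (0,1): δ = 132.59°  ·
  (0,2): δ = 108.47°  ·
  (0,3): δ = 82.62°  ·
  (0,4): δ = 39.55°  ·
  (0,5): δ = 8.34°  ✓
  (0,6): δ = 50.48°  ·
  (0,7): δ = 106.05°  ·
  (1,2): δ = 155.88°  ·
  (1,3): δ = 130.03°  ·
  (1,4): δ = 86.96°  ·
  (1,5): δ = 39.07°  ·
  (1,6): δ = 3.07°  ✓
  (1,7): δ = 58.64°  ·
  (2,3): δ = 154.15°  ·
  (2,4): δ = 111.08°  ·
  (2,5): δ = 63.19°  ·
  (2,6): δ = 21.05°  ·
  (2,7): δ = 34.52°  ·
  (3,4): δ = 136.93°  ·
  (3,5): δ = 89.04°  ·
  (3,6): δ = 46.90°  ·
  (3,7): δ = 8.67°  ✓
  (4,5): δ = 132.11°  ·
  (4,6): δ = 89.97°  ·
  (4,7): δ = 34.40°  ·
  (5,6): δ = 137.86°  ·
  (5,7): δ = 82.29°  ·
  (6,7): δ = 124.43°  ·
antipodal pairs: 3

count = 3; pairs: (0,5), (1,6), (3,7)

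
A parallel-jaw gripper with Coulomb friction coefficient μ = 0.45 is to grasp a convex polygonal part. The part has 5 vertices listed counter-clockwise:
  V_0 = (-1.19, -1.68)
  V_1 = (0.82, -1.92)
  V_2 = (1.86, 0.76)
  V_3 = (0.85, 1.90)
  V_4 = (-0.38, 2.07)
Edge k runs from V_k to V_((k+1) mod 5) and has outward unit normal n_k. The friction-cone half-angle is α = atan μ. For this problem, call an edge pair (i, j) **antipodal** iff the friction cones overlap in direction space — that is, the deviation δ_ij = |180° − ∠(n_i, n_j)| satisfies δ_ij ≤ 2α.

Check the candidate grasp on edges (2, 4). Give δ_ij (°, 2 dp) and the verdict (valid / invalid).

α = atan 0.45 = 24.23°;  2α = 48.46°
edge 2: e_2 = (-1.01, +1.14);  n_2 = (+0.7485, +0.6631)
edge 4: e_4 = (-0.81, -3.75);  n_4 = (-0.9775, +0.2111)
∠(n_2, n_4) = 126.27°
δ = |180° − 126.27°| = 53.73°
53.73° > 2α = 48.46°  →  invalid

δ = 53.73°, invalid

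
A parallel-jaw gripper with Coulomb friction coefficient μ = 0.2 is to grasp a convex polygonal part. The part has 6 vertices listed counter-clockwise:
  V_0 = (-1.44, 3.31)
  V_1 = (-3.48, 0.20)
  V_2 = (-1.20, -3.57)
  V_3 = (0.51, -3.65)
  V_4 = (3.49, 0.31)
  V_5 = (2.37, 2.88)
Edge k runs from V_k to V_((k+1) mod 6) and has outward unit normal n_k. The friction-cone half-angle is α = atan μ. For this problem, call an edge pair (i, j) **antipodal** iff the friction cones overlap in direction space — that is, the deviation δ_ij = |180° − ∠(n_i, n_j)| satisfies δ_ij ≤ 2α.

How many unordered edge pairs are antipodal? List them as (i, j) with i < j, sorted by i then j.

α = atan 0.2 = 11.31°;  2α = 22.62°
n_0 = (-0.8362, +0.5485)
n_1 = (-0.8557, -0.5175)
n_2 = (-0.0467, -0.9989)
n_3 = (+0.7990, -0.6013)
n_4 = (+0.9167, +0.3995)
n_5 = (+0.1121, +0.9937)
  (0,1): δ = 115.57°  ·
  (0,2): δ = 59.42°  ·
  (0,3): δ = 3.70°  ✓
  (0,4): δ = 56.81°  ·
  (0,5): δ = 116.82°  ·
  (1,2): δ = 123.84°  ·
  (1,3): δ = 68.13°  ·
  (1,4): δ = 7.62°  ✓
  (1,5): δ = 52.40°  ·
  (2,3): δ = 124.28°  ·
  (2,4): δ = 63.77°  ·
  (2,5): δ = 3.76°  ✓
  (3,4): δ = 119.49°  ·
  (3,5): δ = 59.48°  ·
  (4,5): δ = 119.99°  ·
antipodal pairs: 3

count = 3; pairs: (0,3), (1,4), (2,5)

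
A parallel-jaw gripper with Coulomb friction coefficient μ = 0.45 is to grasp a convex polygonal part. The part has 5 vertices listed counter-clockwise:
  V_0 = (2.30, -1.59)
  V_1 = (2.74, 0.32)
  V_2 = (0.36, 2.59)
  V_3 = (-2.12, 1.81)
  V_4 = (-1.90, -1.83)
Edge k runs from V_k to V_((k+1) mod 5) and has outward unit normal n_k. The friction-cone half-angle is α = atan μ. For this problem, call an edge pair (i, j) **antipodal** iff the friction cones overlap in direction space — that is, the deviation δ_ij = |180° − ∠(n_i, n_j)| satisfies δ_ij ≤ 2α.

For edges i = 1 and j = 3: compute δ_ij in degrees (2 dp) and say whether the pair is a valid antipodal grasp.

α = atan 0.45 = 24.23°;  2α = 48.46°
edge 1: e_1 = (-2.38, +2.27);  n_1 = (+0.6902, +0.7236)
edge 3: e_3 = (+0.22, -3.64);  n_3 = (-0.9982, -0.0603)
∠(n_1, n_3) = 137.10°
δ = |180° − 137.10°| = 42.90°
42.90° ≤ 2α = 48.46°  →  valid

δ = 42.90°, valid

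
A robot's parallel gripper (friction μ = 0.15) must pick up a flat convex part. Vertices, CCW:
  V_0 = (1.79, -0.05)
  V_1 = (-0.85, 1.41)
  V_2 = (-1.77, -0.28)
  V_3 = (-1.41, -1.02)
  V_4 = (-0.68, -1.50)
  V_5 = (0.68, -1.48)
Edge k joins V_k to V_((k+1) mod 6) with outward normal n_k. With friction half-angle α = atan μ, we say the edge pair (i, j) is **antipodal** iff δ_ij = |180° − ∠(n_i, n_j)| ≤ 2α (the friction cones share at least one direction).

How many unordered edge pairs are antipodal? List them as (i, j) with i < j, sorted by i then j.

α = atan 0.15 = 8.53°;  2α = 17.06°
n_0 = (+0.4840, +0.8751)
n_1 = (-0.8783, +0.4781)
n_2 = (-0.8992, -0.4375)
n_3 = (-0.5494, -0.8356)
n_4 = (+0.0147, -0.9999)
n_5 = (+0.7899, -0.6132)
  (0,1): δ = 89.62°  ·
  (0,2): δ = 35.11°  ·
  (0,3): δ = 4.38°  ✓
  (0,4): δ = 29.79°  ·
  (0,5): δ = 81.12°  ·
  (1,2): δ = 125.49°  ·
  (1,3): δ = 94.76°  ·
  (1,4): δ = 60.59°  ·
  (1,5): δ = 9.26°  ✓
  (2,3): δ = 149.27°  ·
  (2,4): δ = 115.10°  ·
  (2,5): δ = 63.76°  ·
  (3,4): δ = 145.83°  ·
  (3,5): δ = 94.49°  ·
  (4,5): δ = 128.66°  ·
antipodal pairs: 2

count = 2; pairs: (0,3), (1,5)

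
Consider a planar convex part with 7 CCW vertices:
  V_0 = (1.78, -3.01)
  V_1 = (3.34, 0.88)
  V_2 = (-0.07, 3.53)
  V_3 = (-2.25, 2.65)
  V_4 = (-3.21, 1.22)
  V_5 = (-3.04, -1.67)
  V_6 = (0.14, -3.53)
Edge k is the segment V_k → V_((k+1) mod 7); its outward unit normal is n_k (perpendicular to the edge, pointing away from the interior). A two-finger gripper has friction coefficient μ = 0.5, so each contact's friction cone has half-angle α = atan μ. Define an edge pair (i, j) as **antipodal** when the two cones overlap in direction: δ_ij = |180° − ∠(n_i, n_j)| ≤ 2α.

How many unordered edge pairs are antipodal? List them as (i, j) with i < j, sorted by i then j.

count = 8; pairs: (0,2), (0,3), (0,4), (1,4), (1,5), (2,5), (2,6), (3,6)

α = atan 0.5 = 26.57°;  2α = 53.13°
n_0 = (+0.9281, -0.3722)
n_1 = (+0.6136, +0.7896)
n_2 = (-0.3743, +0.9273)
n_3 = (-0.8303, +0.5574)
n_4 = (-0.9983, -0.0587)
n_5 = (-0.5049, -0.8632)
n_6 = (+0.3022, -0.9532)
  (0,1): δ = 106.00°  ·
  (0,2): δ = 46.17°  ✓
  (0,3): δ = 12.02°  ✓
  (0,4): δ = 25.22°  ✓
  (0,5): δ = 81.53°  ·
  (0,6): δ = 129.44°  ·
  (1,2): δ = 120.17°  ·
  (1,3): δ = 86.02°  ·
  (1,4): δ = 48.78°  ✓
  (1,5): δ = 7.53°  ✓
  (1,6): δ = 55.44°  ·
  (2,3): δ = 145.86°  ·
  (2,4): δ = 108.62°  ·
  (2,5): δ = 52.31°  ✓
  (2,6): δ = 4.39°  ✓
  (3,4): δ = 142.76°  ·
  (3,5): δ = 86.45°  ·
  (3,6): δ = 38.53°  ✓
  (4,5): δ = 123.69°  ·
  (4,6): δ = 75.77°  ·
  (5,6): δ = 132.08°  ·
antipodal pairs: 8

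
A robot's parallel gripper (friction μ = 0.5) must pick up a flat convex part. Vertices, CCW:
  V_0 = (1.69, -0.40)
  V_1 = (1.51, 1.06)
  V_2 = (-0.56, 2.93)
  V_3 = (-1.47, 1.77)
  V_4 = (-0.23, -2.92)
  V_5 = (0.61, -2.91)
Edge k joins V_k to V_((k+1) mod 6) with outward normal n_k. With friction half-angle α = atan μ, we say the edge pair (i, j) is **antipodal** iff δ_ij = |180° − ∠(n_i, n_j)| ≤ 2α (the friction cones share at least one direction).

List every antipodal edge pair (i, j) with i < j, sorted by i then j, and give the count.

count = 7; pairs: (0,2), (0,3), (1,3), (1,4), (2,4), (2,5), (3,5)

α = atan 0.5 = 26.57°;  2α = 53.13°
n_0 = (+0.9925, +0.1224)
n_1 = (+0.6703, +0.7420)
n_2 = (-0.7868, +0.6172)
n_3 = (-0.9668, -0.2556)
n_4 = (+0.0119, -0.9999)
n_5 = (+0.9186, -0.3952)
  (0,1): δ = 139.12°  ·
  (0,2): δ = 45.14°  ✓
  (0,3): δ = 7.78°  ✓
  (0,4): δ = 83.65°  ·
  (0,5): δ = 149.69°  ·
  (1,2): δ = 86.02°  ·
  (1,3): δ = 33.10°  ✓
  (1,4): δ = 42.78°  ✓
  (1,5): δ = 108.81°  ·
  (2,3): δ = 127.08°  ·
  (2,4): δ = 51.20°  ✓
  (2,5): δ = 14.83°  ✓
  (3,4): δ = 104.13°  ·
  (3,5): δ = 38.09°  ✓
  (4,5): δ = 113.96°  ·
antipodal pairs: 7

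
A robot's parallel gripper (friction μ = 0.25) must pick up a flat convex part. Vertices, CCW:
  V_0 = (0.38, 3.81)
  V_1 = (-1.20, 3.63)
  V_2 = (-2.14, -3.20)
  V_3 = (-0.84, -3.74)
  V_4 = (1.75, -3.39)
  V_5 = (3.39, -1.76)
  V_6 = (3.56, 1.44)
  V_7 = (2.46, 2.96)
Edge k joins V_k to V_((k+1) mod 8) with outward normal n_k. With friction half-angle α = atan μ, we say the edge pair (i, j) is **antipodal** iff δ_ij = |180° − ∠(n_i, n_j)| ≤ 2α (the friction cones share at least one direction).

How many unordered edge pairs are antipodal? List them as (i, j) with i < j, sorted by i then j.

count = 3; pairs: (0,3), (1,5), (2,7)

α = atan 0.25 = 14.04°;  2α = 28.07°
n_0 = (-0.1132, +0.9936)
n_1 = (-0.9907, +0.1363)
n_2 = (-0.3836, -0.9235)
n_3 = (+0.1339, -0.9910)
n_4 = (+0.7049, -0.7093)
n_5 = (+0.9986, -0.0531)
n_6 = (+0.8101, +0.5863)
n_7 = (+0.3783, +0.9257)
  (0,1): δ = 104.34°  ·
  (0,2): δ = 29.06°  ·
  (0,3): δ = 1.20°  ✓
  (0,4): δ = 38.33°  ·
  (0,5): δ = 80.46°  ·
  (0,6): δ = 119.39°  ·
  (0,7): δ = 151.27°  ·
  (1,2): δ = 104.72°  ·
  (1,3): δ = 74.47°  ·
  (1,4): δ = 37.34°  ·
  (1,5): δ = 4.80°  ✓
  (1,6): δ = 43.73°  ·
  (1,7): δ = 75.61°  ·
  (2,3): δ = 149.75°  ·
  (2,4): δ = 112.62°  ·
  (2,5): δ = 70.48°  ·
  (2,6): δ = 31.55°  ·
  (2,7): δ = 0.33°  ✓
  (3,4): δ = 142.87°  ·
  (3,5): δ = 100.74°  ·
  (3,6): δ = 61.80°  ·
  (3,7): δ = 29.92°  ·
  (4,5): δ = 137.87°  ·
  (4,6): δ = 98.93°  ·
  (4,7): δ = 67.05°  ·
  (5,6): δ = 141.07°  ·
  (5,7): δ = 109.19°  ·
  (6,7): δ = 148.12°  ·
antipodal pairs: 3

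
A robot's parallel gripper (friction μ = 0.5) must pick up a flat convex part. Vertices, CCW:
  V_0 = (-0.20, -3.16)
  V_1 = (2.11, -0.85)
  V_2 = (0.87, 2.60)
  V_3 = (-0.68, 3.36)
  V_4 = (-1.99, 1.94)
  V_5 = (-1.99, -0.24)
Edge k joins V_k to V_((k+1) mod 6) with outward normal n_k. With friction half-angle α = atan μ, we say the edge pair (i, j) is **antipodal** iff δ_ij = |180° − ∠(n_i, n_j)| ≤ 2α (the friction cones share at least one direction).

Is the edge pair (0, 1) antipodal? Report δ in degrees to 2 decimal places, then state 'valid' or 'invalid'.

α = atan 0.5 = 26.57°;  2α = 53.13°
edge 0: e_0 = (+2.31, +2.31);  n_0 = (+0.7071, -0.7071)
edge 1: e_1 = (-1.24, +3.45);  n_1 = (+0.9411, +0.3382)
∠(n_0, n_1) = 64.77°
δ = |180° − 64.77°| = 115.23°
115.23° > 2α = 53.13°  →  invalid

δ = 115.23°, invalid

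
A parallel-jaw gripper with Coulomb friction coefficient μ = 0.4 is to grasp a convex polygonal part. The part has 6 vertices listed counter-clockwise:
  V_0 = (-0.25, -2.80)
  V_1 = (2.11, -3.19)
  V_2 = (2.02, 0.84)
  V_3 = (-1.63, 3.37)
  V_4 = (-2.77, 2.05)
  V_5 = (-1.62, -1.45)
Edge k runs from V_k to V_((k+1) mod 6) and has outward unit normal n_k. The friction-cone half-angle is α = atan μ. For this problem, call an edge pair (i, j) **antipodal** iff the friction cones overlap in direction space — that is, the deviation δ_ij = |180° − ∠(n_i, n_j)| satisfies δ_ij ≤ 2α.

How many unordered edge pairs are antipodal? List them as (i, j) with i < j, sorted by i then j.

α = atan 0.4 = 21.80°;  2α = 43.60°
n_0 = (-0.1630, -0.9866)
n_1 = (+0.9998, +0.0223)
n_2 = (+0.5697, +0.8219)
n_3 = (-0.7568, +0.6536)
n_4 = (-0.9500, -0.3122)
n_5 = (-0.7019, -0.7123)
  (0,1): δ = 79.34°  ·
  (0,2): δ = 25.34°  ✓
  (0,3): δ = 58.57°  ·
  (0,4): δ = 117.57°  ·
  (0,5): δ = 144.80°  ·
  (1,2): δ = 126.01°  ·
  (1,3): δ = 42.09°  ✓
  (1,4): δ = 16.91°  ✓
  (1,5): δ = 44.14°  ·
  (2,3): δ = 96.09°  ·
  (2,4): δ = 37.08°  ✓
  (2,5): δ = 9.85°  ✓
  (3,4): δ = 121.00°  ·
  (3,5): δ = 93.76°  ·
  (4,5): δ = 152.77°  ·
antipodal pairs: 5

count = 5; pairs: (0,2), (1,3), (1,4), (2,4), (2,5)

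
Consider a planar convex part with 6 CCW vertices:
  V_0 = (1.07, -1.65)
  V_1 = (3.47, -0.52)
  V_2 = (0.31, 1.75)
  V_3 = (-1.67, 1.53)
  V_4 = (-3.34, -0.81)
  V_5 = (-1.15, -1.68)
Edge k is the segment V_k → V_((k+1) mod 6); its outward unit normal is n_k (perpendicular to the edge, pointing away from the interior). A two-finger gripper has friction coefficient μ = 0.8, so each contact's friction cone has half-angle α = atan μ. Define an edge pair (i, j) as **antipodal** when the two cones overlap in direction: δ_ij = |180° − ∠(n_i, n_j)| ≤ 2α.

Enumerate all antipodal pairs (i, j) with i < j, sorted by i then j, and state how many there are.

α = atan 0.8 = 38.66°;  2α = 77.32°
n_0 = (+0.4260, -0.9047)
n_1 = (+0.5834, +0.8122)
n_2 = (-0.1104, +0.9939)
n_3 = (-0.8140, +0.5809)
n_4 = (-0.3692, -0.9294)
n_5 = (+0.0135, -0.9999)
  (0,1): δ = 60.90°  ✓
  (0,2): δ = 18.87°  ✓
  (0,3): δ = 29.27°  ✓
  (0,4): δ = 133.12°  ·
  (0,5): δ = 155.56°  ·
  (1,2): δ = 137.97°  ·
  (1,3): δ = 89.82°  ·
  (1,4): δ = 14.03°  ✓
  (1,5): δ = 36.47°  ✓
  (2,3): δ = 131.85°  ·
  (2,4): δ = 28.01°  ✓
  (2,5): δ = 5.57°  ✓
  (3,4): δ = 76.15°  ✓
  (3,5): δ = 53.71°  ✓
  (4,5): δ = 157.56°  ·
antipodal pairs: 9

count = 9; pairs: (0,1), (0,2), (0,3), (1,4), (1,5), (2,4), (2,5), (3,4), (3,5)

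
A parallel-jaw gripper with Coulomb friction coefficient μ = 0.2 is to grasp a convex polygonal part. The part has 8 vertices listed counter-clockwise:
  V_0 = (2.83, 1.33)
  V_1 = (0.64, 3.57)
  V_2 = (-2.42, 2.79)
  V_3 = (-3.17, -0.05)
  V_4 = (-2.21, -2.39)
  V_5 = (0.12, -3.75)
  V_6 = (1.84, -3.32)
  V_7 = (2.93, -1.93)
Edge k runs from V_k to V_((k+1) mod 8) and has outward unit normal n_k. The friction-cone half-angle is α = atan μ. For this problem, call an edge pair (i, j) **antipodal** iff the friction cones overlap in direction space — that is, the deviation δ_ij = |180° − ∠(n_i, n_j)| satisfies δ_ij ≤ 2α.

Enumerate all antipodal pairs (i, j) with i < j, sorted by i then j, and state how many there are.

count = 5; pairs: (0,3), (0,4), (1,5), (2,7), (3,7)

α = atan 0.2 = 11.31°;  2α = 22.62°
n_0 = (+0.7150, +0.6991)
n_1 = (-0.2470, +0.9690)
n_2 = (-0.9669, +0.2553)
n_3 = (-0.9252, -0.3796)
n_4 = (-0.5041, -0.8636)
n_5 = (+0.2425, -0.9701)
n_6 = (+0.7869, -0.6171)
n_7 = (+0.9995, +0.0307)
  (0,1): δ = 120.05°  ·
  (0,2): δ = 59.15°  ·
  (0,3): δ = 22.05°  ✓
  (0,4): δ = 15.37°  ✓
  (0,5): δ = 59.68°  ·
  (0,6): δ = 97.54°  ·
  (0,7): δ = 137.40°  ·
  (1,2): δ = 119.09°  ·
  (1,3): δ = 81.99°  ·
  (1,4): δ = 44.57°  ·
  (1,5): δ = 0.26°  ✓
  (1,6): δ = 37.60°  ·
  (1,7): δ = 77.46°  ·
  (2,3): δ = 142.90°  ·
  (2,4): δ = 105.48°  ·
  (2,5): δ = 61.17°  ·
  (2,6): δ = 23.31°  ·
  (2,7): δ = 16.55°  ✓
  (3,4): δ = 142.58°  ·
  (3,5): δ = 98.27°  ·
  (3,6): δ = 60.41°  ·
  (3,7): δ = 20.55°  ✓
  (4,5): δ = 135.69°  ·
  (4,6): δ = 97.83°  ·
  (4,7): δ = 57.97°  ·
  (5,6): δ = 142.14°  ·
  (5,7): δ = 102.28°  ·
  (6,7): δ = 140.14°  ·
antipodal pairs: 5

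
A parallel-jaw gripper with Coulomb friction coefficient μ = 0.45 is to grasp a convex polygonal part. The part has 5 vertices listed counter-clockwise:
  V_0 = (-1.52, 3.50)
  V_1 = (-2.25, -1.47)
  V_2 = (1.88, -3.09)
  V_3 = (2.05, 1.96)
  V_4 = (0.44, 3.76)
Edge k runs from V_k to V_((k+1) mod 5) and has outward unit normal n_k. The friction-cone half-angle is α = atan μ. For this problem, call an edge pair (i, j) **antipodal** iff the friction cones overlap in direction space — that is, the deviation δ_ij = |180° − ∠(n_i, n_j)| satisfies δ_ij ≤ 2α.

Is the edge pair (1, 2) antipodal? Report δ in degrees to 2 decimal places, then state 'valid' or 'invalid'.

α = atan 0.45 = 24.23°;  2α = 48.46°
edge 1: e_1 = (+4.13, -1.62);  n_1 = (-0.3652, -0.9309)
edge 2: e_2 = (+0.17, +5.05);  n_2 = (+0.9994, -0.0336)
∠(n_1, n_2) = 109.49°
δ = |180° − 109.49°| = 70.51°
70.51° > 2α = 48.46°  →  invalid

δ = 70.51°, invalid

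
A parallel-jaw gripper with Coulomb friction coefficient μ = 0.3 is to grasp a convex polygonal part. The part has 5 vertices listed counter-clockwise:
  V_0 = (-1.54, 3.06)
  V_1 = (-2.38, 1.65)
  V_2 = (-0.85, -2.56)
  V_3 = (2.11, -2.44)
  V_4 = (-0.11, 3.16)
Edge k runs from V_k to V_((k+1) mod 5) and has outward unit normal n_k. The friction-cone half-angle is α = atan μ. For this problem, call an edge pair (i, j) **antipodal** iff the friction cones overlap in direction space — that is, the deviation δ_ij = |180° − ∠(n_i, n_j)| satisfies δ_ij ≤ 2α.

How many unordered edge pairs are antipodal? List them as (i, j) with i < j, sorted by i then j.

count = 2; pairs: (1,3), (2,4)

α = atan 0.3 = 16.70°;  2α = 33.40°
n_0 = (-0.8591, +0.5118)
n_1 = (-0.9399, -0.3416)
n_2 = (+0.0405, -0.9992)
n_3 = (+0.9296, +0.3685)
n_4 = (-0.0698, +0.9976)
  (0,1): δ = 129.24°  ·
  (0,2): δ = 56.89°  ·
  (0,3): δ = 52.41°  ·
  (0,4): δ = 124.78°  ·
  (1,2): δ = 107.65°  ·
  (1,3): δ = 1.65°  ✓
  (1,4): δ = 74.03°  ·
  (2,3): δ = 70.70°  ·
  (2,4): δ = 1.68°  ✓
  (3,4): δ = 107.62°  ·
antipodal pairs: 2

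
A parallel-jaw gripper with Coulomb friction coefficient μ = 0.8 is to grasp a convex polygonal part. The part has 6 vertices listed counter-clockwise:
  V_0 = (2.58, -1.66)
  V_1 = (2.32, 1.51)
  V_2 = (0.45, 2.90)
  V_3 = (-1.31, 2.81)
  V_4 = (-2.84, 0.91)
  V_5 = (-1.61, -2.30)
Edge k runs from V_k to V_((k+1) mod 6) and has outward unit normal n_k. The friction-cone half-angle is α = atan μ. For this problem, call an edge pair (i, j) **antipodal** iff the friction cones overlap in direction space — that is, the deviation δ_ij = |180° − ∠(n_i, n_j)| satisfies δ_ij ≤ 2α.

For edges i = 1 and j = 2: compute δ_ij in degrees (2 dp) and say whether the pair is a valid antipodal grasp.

α = atan 0.8 = 38.66°;  2α = 77.32°
edge 1: e_1 = (-1.87, +1.39);  n_1 = (+0.5966, +0.8026)
edge 2: e_2 = (-1.76, -0.09);  n_2 = (-0.0511, +0.9987)
∠(n_1, n_2) = 39.55°
δ = |180° − 39.55°| = 140.45°
140.45° > 2α = 77.32°  →  invalid

δ = 140.45°, invalid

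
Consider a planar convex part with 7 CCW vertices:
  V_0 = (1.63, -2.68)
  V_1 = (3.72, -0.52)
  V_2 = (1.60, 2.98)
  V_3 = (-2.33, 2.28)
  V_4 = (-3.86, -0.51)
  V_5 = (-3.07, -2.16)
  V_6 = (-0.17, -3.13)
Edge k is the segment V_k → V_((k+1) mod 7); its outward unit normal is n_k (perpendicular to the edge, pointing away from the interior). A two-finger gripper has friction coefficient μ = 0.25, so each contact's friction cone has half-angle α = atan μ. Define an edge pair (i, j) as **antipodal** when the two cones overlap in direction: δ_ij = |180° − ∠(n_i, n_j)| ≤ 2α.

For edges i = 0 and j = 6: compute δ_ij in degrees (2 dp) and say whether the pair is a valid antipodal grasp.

δ = 148.09°, invalid

α = atan 0.25 = 14.04°;  2α = 28.07°
edge 0: e_0 = (+2.09, +2.16);  n_0 = (+0.7187, -0.6954)
edge 6: e_6 = (+1.80, +0.45);  n_6 = (+0.2425, -0.9701)
∠(n_0, n_6) = 31.91°
δ = |180° − 31.91°| = 148.09°
148.09° > 2α = 28.07°  →  invalid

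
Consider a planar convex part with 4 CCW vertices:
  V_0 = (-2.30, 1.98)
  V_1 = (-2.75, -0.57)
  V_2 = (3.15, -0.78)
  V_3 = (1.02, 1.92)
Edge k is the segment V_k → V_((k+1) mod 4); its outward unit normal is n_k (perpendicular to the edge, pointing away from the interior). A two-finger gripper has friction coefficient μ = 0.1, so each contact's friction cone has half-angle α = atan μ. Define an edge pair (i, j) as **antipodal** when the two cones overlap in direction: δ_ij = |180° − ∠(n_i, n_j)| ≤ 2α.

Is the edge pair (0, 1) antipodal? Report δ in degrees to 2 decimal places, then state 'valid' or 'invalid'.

α = atan 0.1 = 5.71°;  2α = 11.42°
edge 0: e_0 = (-0.45, -2.55);  n_0 = (-0.9848, +0.1738)
edge 1: e_1 = (+5.90, -0.21);  n_1 = (-0.0356, -0.9994)
∠(n_0, n_1) = 97.97°
δ = |180° − 97.97°| = 82.03°
82.03° > 2α = 11.42°  →  invalid

δ = 82.03°, invalid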